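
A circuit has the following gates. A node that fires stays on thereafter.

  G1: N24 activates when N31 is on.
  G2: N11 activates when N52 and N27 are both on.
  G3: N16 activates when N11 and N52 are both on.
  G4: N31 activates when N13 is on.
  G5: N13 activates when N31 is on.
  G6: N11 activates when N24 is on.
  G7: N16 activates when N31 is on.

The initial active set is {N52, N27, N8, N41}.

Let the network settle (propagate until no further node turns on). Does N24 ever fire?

No

N24 would need N31 (G1), but N31 never turns on.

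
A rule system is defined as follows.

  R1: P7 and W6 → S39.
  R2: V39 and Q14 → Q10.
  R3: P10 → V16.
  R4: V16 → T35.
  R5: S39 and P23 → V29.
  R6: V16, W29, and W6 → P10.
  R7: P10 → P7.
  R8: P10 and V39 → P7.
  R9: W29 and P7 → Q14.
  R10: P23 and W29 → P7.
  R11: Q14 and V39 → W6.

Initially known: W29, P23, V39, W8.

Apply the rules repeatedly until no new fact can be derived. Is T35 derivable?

No

T35 would need V16 (R4), but V16 is never established.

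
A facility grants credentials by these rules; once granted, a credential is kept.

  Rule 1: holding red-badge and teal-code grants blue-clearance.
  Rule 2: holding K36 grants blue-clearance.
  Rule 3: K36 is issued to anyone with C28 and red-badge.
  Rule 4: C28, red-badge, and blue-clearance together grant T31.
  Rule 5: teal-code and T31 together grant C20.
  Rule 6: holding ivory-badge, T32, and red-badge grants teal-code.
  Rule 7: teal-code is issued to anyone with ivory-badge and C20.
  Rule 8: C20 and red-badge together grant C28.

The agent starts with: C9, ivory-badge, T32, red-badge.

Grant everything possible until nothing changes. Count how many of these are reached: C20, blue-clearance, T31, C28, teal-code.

2

Holding ivory-badge, T32, and red-badge grants teal-code (Rule 6).
Holding red-badge and teal-code grants blue-clearance (Rule 1).
C20 would need teal-code and T31 (Rule 5), but T31 is never granted.
blue-clearance: reached.
T31 would need C28, red-badge, and blue-clearance (Rule 4), but C28 is never granted.
C28 would need C20 and red-badge (Rule 8), but C20 is never granted.
teal-code: reached.
Reached: blue-clearance and teal-code — 2 of the 5.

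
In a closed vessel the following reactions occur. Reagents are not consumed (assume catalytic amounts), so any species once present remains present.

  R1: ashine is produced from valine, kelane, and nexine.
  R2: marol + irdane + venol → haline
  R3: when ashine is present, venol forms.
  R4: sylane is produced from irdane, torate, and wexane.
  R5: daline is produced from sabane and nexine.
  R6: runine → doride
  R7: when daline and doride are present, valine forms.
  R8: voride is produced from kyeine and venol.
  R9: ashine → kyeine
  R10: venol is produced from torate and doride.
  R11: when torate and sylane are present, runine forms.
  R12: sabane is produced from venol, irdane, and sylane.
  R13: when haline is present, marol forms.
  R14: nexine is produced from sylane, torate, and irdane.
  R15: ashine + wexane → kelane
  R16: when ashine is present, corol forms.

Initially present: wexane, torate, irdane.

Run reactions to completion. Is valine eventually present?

irdane, torate, and wexane present → sylane forms (R4).
torate and sylane present → runine forms (R11).
sylane, torate, and irdane present → nexine forms (R14).
runine present → doride forms (R6).
torate and doride present → venol forms (R10).
venol, irdane, and sylane present → sabane forms (R12).
sabane and nexine present → daline forms (R5).
daline and doride present → valine forms (R7).

Yes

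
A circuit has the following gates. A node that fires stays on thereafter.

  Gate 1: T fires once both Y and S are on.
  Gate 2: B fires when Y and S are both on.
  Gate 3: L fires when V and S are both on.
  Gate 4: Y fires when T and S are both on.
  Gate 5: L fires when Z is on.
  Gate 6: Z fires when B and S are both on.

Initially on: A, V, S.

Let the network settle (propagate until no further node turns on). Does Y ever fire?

Y would need T and S (Gate 4), but T never turns on.

No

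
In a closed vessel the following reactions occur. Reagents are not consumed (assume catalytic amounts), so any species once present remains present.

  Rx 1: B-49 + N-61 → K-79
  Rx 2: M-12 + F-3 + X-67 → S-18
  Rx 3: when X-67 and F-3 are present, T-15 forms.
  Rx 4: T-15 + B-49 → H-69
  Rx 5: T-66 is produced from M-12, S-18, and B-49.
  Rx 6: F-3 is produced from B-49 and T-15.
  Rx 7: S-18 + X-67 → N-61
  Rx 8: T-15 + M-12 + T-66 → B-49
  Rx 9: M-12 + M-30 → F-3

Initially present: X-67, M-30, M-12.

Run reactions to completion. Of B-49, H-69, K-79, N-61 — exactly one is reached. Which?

M-12 and M-30 present → F-3 forms (Rx 9).
M-12, F-3, and X-67 present → S-18 forms (Rx 2).
S-18 and X-67 present → N-61 forms (Rx 7).
K-79 would need B-49 and N-61 (Rx 1), but B-49 never forms. B-49 would need T-15, M-12, and T-66 (Rx 8), but T-66 never forms. H-69 would need T-15 and B-49 (Rx 4), but B-49 never forms.

N-61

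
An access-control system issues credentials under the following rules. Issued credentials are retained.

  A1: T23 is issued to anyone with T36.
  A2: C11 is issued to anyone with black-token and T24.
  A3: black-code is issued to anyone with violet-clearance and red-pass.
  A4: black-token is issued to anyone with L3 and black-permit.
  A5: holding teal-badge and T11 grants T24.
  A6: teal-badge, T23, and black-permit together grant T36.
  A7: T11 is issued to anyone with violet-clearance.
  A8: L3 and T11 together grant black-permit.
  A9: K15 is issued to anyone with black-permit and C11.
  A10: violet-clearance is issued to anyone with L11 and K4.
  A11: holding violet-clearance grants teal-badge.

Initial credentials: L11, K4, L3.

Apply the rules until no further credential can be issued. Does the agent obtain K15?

Yes

Holding L11 and K4 grants violet-clearance (A10).
Holding violet-clearance grants teal-badge (A11).
Holding violet-clearance grants T11 (A7).
Holding L3 and T11 grants black-permit (A8).
Holding teal-badge and T11 grants T24 (A5).
Holding L3 and black-permit grants black-token (A4).
Holding black-token and T24 grants C11 (A2).
Holding black-permit and C11 grants K15 (A9).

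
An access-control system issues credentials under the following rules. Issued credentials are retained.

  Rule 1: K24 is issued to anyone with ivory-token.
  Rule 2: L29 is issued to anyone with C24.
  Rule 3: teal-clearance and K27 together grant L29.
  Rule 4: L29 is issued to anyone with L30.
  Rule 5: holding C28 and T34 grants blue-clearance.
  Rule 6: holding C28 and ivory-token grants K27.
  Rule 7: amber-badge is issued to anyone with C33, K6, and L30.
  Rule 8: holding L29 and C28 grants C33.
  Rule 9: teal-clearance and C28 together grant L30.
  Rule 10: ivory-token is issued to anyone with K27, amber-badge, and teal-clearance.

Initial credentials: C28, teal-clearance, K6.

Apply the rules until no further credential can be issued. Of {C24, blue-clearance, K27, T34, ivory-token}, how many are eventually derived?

0

No rule produces C24, and it is not given.
blue-clearance would need C28 and T34 (Rule 5), but T34 is never granted.
K27 would need C28 and ivory-token (Rule 6), but ivory-token is never granted.
No rule produces T34, and it is not given.
ivory-token would need K27, amber-badge, and teal-clearance (Rule 10), but K27 is never granted.
None of the 5 are reached.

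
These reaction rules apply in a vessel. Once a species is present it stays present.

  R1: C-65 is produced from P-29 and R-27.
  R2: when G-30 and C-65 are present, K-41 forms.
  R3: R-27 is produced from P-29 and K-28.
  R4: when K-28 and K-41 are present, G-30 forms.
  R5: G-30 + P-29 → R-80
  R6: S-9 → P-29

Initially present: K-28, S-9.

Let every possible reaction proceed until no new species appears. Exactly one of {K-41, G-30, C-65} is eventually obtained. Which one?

C-65

S-9 present → P-29 forms (R6).
P-29 and K-28 present → R-27 forms (R3).
P-29 and R-27 present → C-65 forms (R1).
K-41 would need G-30 and C-65 (R2), but G-30 never forms. G-30 would need K-28 and K-41 (R4), but K-41 never forms.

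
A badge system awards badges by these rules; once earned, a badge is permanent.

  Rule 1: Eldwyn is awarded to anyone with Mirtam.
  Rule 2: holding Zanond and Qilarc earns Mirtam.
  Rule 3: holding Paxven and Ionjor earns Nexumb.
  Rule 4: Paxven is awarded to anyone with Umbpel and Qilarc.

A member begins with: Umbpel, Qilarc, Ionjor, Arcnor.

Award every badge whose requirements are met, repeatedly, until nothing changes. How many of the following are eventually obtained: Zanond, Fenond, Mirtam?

No rule produces Zanond, and it is not given.
No rule produces Fenond, and it is not given.
Mirtam would need Zanond and Qilarc (Rule 2), but Zanond is never earned.
None of the 3 are reached.

0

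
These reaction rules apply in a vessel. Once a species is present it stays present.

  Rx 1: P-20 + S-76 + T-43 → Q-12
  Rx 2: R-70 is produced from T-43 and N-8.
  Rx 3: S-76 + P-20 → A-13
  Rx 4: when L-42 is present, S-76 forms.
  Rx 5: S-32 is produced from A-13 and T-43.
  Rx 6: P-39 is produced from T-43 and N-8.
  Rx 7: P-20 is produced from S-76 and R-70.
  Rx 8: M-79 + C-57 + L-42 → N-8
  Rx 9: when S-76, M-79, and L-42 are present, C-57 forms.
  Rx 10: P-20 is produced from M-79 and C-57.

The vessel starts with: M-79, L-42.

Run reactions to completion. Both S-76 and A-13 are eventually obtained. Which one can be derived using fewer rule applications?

S-76: L-42 present → S-76 forms (Rx 4). [1 rule application]
A-13: L-42 present → S-76 forms (Rx 4). S-76, M-79, and L-42 present → C-57 forms (Rx 9). M-79 and C-57 present → P-20 forms (Rx 10). S-76 and P-20 present → A-13 forms (Rx 3). [4 rule applications]
S-76 needs fewer.

S-76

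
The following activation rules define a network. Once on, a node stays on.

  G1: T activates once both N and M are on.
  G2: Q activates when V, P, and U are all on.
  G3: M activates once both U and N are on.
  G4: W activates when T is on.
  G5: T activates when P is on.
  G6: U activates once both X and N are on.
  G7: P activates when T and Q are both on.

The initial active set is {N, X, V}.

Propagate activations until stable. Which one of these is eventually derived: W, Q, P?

G6: X and N on → U on.
U and N are on, so M activates (G3).
N and M are on, so T activates (G1).
T is on, so W activates (G4).
P would need T and Q (G7), but Q never turns on. Q would need V, P, and U (G2), but P never turns on.

W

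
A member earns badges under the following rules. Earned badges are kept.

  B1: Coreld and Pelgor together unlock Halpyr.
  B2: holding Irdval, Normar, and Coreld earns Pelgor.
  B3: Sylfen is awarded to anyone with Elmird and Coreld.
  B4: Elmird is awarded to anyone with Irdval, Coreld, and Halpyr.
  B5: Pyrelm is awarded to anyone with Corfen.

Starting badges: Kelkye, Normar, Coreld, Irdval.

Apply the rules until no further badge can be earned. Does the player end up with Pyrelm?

No

Pyrelm would need Corfen (B5), but Corfen is never earned.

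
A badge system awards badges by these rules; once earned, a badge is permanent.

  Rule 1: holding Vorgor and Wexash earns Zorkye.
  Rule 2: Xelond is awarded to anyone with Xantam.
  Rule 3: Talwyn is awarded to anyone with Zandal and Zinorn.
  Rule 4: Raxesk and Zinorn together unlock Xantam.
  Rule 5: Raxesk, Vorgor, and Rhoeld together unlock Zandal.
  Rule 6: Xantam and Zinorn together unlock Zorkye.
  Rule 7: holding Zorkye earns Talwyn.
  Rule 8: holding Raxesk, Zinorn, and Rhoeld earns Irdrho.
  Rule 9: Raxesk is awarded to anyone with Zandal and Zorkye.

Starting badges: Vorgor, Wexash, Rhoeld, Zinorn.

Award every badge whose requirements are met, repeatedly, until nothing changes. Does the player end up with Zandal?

Zandal would need Raxesk, Vorgor, and Rhoeld (Rule 5), but Raxesk is never earned.

No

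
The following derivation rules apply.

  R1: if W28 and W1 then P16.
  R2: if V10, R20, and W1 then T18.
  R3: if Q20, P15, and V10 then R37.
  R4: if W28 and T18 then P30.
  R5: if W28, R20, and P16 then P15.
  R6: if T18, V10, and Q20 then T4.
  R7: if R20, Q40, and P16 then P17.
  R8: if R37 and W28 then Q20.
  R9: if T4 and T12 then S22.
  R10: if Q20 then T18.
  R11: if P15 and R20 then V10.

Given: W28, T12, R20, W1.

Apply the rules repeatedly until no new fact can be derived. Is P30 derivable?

W28 and W1 hold, so P16 follows (R1).
W28, R20, and P16 hold, so P15 follows (R5).
P15 and R20 hold, so V10 follows (R11).
V10, R20, and W1 hold, so T18 follows (R2).
From W28 and T18, R4 gives P30.

Yes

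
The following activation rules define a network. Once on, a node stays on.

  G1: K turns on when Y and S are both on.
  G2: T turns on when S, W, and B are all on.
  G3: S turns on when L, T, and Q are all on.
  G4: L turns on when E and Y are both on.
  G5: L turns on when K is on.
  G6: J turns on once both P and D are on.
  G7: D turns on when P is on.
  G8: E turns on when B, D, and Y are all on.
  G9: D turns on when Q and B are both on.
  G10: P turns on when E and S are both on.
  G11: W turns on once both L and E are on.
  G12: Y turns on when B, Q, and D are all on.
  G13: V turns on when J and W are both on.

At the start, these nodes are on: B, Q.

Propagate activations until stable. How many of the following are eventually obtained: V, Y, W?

Q and B are on, so D turns on (G9).
B, Q, and D are on, so Y turns on (G12).
B, D, and Y are on, so E turns on (G8).
E and Y are on, so L turns on (G4).
G11: L and E on → W on.
V would need J and W (G13), but J never turns on.
Y: reached.
W: reached.
Reached: Y and W — 2 of the 3.

2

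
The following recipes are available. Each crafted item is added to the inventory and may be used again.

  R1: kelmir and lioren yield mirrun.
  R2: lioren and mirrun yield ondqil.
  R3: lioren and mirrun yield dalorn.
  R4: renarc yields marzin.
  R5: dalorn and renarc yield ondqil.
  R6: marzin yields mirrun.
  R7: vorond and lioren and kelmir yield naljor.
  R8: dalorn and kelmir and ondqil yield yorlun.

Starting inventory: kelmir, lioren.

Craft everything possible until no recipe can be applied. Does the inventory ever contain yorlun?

Yes

kelmir and lioren → mirrun (R1).
lioren and mirrun → ondqil (R2).
Using R3, lioren and mirrun make dalorn.
dalorn and kelmir and ondqil → yorlun (R8).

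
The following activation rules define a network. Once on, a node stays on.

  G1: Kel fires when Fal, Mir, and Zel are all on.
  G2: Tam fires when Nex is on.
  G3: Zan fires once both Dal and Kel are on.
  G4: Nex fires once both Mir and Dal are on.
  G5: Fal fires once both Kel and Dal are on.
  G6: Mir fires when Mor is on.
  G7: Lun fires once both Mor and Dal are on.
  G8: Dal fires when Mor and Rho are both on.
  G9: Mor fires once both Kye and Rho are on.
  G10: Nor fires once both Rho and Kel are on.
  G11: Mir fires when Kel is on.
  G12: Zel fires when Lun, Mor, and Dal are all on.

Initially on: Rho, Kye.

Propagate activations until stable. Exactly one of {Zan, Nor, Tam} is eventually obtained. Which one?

Tam

G9: Kye and Rho on → Mor on.
G8: Mor and Rho on → Dal on.
Mor is on, so Mir fires (G6).
Mir and Dal are on, so Nex fires (G4).
G2: Nex on → Tam on.
Zan would need Dal and Kel (G3), but Kel never turns on. Nor would need Rho and Kel (G10), but Kel never turns on.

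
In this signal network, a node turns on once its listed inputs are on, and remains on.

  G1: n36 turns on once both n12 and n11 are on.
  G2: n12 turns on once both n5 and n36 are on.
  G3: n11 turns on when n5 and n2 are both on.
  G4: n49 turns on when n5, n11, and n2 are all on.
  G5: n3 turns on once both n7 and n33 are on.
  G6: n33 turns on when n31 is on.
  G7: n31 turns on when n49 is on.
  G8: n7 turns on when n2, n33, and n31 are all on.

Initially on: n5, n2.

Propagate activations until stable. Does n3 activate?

G3: n5 and n2 on → n11 on.
G4: n5, n11, and n2 on → n49 on.
G7: n49 on → n31 on.
n31 is on, so n33 turns on (G6).
G8: n2, n33, and n31 on → n7 on.
n7 and n33 are on, so n3 turns on (G5).

Yes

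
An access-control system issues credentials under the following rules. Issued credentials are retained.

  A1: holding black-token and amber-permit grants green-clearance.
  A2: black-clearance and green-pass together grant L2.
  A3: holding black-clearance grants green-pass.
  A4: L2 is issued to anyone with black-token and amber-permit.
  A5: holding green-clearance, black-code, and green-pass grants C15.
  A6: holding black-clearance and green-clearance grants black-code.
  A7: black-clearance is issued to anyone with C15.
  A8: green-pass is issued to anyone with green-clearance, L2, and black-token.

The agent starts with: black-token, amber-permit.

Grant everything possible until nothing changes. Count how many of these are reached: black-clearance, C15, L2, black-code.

Holding black-token and amber-permit grants L2 (A4).
black-clearance would need C15 (A7), but C15 is never granted.
C15 would need green-clearance, black-code, and green-pass (A5), but black-code is never granted.
L2: reached.
black-code would need black-clearance and green-clearance (A6), but black-clearance is never granted.
Reached: L2 — 1 of the 4.

1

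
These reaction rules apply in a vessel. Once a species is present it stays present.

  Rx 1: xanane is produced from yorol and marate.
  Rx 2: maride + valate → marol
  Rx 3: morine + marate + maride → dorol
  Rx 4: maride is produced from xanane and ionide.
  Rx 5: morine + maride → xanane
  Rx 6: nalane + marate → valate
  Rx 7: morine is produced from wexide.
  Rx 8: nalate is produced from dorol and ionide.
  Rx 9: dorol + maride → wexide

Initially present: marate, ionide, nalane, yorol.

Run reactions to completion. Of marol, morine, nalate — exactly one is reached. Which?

marol

yorol and marate present → xanane forms (Rx 1).
nalane and marate present → valate forms (Rx 6).
xanane and ionide present → maride forms (Rx 4).
maride and valate present → marol forms (Rx 2).
nalate would need dorol and ionide (Rx 8), but dorol never forms. morine would need wexide (Rx 7), but wexide never forms.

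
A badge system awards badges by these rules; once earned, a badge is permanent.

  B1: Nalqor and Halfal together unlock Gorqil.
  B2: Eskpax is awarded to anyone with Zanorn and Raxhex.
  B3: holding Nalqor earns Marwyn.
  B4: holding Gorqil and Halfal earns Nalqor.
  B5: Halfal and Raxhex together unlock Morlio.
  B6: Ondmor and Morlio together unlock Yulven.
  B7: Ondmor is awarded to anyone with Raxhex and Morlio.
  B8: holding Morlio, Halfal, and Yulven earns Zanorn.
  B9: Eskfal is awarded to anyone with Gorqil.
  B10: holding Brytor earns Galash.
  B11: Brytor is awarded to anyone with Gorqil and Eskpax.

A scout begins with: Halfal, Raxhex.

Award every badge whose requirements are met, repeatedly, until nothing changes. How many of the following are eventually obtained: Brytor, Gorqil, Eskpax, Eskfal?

1

With Halfal and Raxhex, Morlio is earned (B5).
With Raxhex and Morlio, Ondmor is earned (B7).
With Ondmor and Morlio, Yulven is earned (B6).
With Morlio, Halfal, and Yulven, Zanorn is earned (B8).
With Zanorn and Raxhex, Eskpax is earned (B2).
Brytor would need Gorqil and Eskpax (B11), but Gorqil is never earned.
Gorqil would need Nalqor and Halfal (B1), but Nalqor is never earned.
Eskpax: reached.
Eskfal would need Gorqil (B9), but Gorqil is never earned.
Reached: Eskpax — 1 of the 4.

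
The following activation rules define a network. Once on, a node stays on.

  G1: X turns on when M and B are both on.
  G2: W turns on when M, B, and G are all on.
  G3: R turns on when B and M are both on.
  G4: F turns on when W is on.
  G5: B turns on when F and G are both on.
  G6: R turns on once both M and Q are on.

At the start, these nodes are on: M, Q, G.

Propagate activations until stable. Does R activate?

M and Q are on, so R turns on (G6).

Yes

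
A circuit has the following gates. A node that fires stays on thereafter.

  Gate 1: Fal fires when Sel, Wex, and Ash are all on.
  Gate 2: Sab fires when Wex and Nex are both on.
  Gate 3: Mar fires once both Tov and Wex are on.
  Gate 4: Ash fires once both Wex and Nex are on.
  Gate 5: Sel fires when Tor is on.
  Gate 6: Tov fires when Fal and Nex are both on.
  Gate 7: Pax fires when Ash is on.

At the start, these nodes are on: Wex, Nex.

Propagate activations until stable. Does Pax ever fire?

Gate 4: Wex and Nex on → Ash on.
Gate 7: Ash on → Pax on.

Yes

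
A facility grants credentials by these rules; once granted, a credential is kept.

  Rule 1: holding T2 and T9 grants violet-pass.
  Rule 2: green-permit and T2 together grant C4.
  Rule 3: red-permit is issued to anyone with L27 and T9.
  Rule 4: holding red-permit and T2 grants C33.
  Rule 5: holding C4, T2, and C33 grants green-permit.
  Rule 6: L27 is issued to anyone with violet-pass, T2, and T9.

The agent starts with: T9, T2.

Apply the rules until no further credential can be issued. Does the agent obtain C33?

Holding T2 and T9 grants violet-pass (Rule 1).
Holding violet-pass, T2, and T9 grants L27 (Rule 6).
Holding L27 and T9 grants red-permit (Rule 3).
Holding red-permit and T2 grants C33 (Rule 4).

Yes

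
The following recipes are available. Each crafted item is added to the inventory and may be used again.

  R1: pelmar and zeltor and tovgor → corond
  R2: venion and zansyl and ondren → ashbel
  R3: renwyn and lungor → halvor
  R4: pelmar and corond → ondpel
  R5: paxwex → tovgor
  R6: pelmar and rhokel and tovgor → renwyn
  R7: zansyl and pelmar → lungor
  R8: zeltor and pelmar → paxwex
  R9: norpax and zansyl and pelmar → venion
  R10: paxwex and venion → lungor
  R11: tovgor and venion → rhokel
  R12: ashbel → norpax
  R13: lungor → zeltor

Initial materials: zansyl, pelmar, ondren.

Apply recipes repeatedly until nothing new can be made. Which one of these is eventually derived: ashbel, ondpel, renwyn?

ondpel

Using R7, zansyl and pelmar make lungor.
lungor → zeltor (R13).
Using R8, zeltor and pelmar make paxwex.
paxwex → tovgor (R5).
pelmar and zeltor and tovgor → corond (R1).
pelmar and corond → ondpel (R4).
renwyn would need pelmar, rhokel, and tovgor (R6), but rhokel is never obtained. ashbel would need venion, zansyl, and ondren (R2), but venion is never obtained.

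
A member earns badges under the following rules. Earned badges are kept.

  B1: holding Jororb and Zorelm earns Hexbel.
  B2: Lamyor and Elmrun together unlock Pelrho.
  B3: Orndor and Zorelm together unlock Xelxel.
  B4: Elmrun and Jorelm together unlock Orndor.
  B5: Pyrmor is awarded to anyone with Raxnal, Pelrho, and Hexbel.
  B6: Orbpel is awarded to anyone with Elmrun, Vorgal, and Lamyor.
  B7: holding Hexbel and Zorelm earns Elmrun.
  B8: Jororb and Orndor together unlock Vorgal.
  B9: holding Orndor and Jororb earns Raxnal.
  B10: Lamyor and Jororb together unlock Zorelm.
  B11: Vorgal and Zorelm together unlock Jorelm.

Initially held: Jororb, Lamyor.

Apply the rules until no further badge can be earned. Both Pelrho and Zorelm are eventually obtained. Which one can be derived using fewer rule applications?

Zorelm: With Lamyor and Jororb, Zorelm is earned (B10). [1 rule application]
Pelrho: With Lamyor and Jororb, Zorelm is earned (B10). With Jororb and Zorelm, Hexbel is earned (B1). With Hexbel and Zorelm, Elmrun is earned (B7). With Lamyor and Elmrun, Pelrho is earned (B2). [4 rule applications]
Zorelm needs fewer.

Zorelm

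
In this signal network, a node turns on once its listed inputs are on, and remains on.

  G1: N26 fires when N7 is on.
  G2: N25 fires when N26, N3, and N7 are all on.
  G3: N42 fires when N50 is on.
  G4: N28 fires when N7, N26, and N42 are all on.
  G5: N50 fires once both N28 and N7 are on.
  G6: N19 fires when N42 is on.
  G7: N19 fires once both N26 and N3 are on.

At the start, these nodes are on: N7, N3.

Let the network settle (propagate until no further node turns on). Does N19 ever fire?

G1: N7 on → N26 on.
G7: N26 and N3 on → N19 on.

Yes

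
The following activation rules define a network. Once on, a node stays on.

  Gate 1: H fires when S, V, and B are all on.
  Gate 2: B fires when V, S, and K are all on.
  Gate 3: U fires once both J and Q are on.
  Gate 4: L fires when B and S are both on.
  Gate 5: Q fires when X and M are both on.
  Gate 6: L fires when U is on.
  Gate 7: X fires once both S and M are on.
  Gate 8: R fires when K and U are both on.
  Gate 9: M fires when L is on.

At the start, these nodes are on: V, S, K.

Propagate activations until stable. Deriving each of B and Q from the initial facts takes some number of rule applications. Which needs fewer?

B

B: Gate 2: V, S, and K on → B on. [1 rule application]
Q: V, S, and K are on, so B fires (Gate 2). Gate 4: B and S on → L on. L is on, so M fires (Gate 9). S and M are on, so X fires (Gate 7). Gate 5: X and M on → Q on. [5 rule applications]
B needs fewer.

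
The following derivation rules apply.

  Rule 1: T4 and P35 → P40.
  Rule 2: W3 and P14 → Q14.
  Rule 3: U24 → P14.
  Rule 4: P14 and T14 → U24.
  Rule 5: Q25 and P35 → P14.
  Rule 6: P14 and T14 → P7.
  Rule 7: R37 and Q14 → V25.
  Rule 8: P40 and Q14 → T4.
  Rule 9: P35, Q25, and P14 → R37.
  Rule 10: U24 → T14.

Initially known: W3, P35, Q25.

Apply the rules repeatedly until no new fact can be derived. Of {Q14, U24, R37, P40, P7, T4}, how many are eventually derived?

Q25 and P35 hold, so P14 follows (Rule 5).
W3 and P14 hold, so Q14 follows (Rule 2).
P35, Q25, and P14 hold, so R37 follows (Rule 9).
Q14: reached.
U24 would need P14 and T14 (Rule 4), but T14 is never established.
R37: reached.
P40 would need T4 and P35 (Rule 1), but T4 is never established.
P7 would need P14 and T14 (Rule 6), but T14 is never established.
T4 would need P40 and Q14 (Rule 8), but P40 is never established.
Reached: Q14 and R37 — 2 of the 6.

2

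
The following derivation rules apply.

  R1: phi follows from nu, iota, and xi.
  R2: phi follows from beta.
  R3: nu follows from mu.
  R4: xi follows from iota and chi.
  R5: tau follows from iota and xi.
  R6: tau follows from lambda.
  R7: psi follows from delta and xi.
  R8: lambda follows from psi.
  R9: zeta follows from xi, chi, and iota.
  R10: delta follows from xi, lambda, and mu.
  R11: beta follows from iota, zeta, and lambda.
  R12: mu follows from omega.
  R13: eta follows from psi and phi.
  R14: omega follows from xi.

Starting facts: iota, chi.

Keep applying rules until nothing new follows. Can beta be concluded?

beta would need iota, zeta, and lambda (R11), but lambda is never established.

No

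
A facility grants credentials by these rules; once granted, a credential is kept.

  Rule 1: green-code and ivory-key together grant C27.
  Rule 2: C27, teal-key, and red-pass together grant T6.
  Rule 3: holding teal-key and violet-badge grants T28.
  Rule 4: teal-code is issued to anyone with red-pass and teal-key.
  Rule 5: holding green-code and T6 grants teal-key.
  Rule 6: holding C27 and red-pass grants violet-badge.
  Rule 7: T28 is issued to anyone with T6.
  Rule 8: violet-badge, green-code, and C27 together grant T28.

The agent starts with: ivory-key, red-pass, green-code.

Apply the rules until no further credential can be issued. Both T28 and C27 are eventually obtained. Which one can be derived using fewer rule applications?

C27

C27: Holding green-code and ivory-key grants C27 (Rule 1). [1 rule application]
T28: Holding green-code and ivory-key grants C27 (Rule 1). Holding C27 and red-pass grants violet-badge (Rule 6). Holding violet-badge, green-code, and C27 grants T28 (Rule 8). [3 rule applications]
C27 needs fewer.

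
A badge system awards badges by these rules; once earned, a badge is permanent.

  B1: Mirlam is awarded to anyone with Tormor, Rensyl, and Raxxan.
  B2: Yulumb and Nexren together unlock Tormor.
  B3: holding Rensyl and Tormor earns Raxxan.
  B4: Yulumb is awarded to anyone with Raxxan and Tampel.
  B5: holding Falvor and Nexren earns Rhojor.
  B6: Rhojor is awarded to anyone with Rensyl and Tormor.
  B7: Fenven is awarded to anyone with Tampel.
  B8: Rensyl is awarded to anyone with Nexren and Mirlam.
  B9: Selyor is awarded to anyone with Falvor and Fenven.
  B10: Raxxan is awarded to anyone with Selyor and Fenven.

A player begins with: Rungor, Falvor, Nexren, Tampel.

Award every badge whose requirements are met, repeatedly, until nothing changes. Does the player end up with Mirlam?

Mirlam would need Tormor, Rensyl, and Raxxan (B1), but Rensyl is never earned.

No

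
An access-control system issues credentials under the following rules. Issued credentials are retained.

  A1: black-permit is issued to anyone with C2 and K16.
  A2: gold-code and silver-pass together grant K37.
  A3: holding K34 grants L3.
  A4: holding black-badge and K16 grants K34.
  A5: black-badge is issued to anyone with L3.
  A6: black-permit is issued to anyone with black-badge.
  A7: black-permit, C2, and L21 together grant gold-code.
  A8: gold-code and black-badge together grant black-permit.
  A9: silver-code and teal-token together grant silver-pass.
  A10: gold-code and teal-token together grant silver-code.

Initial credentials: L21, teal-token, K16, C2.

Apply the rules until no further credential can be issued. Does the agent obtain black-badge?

No

black-badge would need L3 (A5), but L3 is never granted.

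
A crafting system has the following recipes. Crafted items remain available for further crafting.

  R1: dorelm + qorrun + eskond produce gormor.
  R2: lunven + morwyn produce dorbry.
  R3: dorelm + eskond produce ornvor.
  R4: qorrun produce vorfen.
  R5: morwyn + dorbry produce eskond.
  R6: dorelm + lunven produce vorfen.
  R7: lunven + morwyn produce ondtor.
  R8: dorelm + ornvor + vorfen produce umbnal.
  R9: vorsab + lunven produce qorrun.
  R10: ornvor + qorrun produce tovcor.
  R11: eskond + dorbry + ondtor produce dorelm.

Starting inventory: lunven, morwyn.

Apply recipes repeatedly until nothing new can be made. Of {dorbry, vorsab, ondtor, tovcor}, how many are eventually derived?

Using R7, lunven and morwyn make ondtor.
lunven + morwyn → dorbry (R2).
dorbry: reached.
No rule produces vorsab, and it is not given.
ondtor: reached.
tovcor would need ornvor and qorrun (R10), but qorrun is never obtained.
Reached: dorbry and ondtor — 2 of the 4.

2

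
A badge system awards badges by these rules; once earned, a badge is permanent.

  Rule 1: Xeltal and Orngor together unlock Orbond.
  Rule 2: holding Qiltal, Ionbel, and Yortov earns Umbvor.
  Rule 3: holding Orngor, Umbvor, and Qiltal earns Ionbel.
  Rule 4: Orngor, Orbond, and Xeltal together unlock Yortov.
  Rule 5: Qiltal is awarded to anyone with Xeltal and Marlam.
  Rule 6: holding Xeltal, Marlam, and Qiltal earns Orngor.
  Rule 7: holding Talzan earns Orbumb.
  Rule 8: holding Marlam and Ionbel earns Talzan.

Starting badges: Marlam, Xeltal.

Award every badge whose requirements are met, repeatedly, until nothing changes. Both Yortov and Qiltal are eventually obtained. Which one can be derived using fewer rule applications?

Qiltal

Qiltal: With Xeltal and Marlam, Qiltal is earned (Rule 5). [1 rule application]
Yortov: With Xeltal and Marlam, Qiltal is earned (Rule 5). With Xeltal, Marlam, and Qiltal, Orngor is earned (Rule 6). With Xeltal and Orngor, Orbond is earned (Rule 1). With Orngor, Orbond, and Xeltal, Yortov is earned (Rule 4). [4 rule applications]
Qiltal needs fewer.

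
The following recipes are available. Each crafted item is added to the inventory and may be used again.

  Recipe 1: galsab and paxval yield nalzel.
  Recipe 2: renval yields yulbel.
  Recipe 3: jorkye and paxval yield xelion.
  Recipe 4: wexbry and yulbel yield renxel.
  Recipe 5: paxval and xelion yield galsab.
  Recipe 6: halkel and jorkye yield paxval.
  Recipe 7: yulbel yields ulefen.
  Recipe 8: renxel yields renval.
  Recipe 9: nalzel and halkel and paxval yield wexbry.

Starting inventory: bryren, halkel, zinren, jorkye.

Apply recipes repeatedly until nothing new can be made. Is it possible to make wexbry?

Using Recipe 6, halkel and jorkye make paxval.
jorkye and paxval → xelion (Recipe 3).
Using Recipe 5, paxval and xelion make galsab.
galsab and paxval → nalzel (Recipe 1).
Using Recipe 9, nalzel, halkel, and paxval make wexbry.

Yes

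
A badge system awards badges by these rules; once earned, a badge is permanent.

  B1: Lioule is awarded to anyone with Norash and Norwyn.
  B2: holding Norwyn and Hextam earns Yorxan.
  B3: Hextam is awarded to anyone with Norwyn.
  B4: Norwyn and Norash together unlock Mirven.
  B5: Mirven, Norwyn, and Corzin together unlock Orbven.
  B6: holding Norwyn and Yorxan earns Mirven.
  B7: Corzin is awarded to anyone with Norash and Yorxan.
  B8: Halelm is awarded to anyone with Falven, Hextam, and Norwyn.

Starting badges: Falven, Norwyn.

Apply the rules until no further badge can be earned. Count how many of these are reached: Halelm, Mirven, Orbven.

With Norwyn, Hextam is earned (B3).
With Falven, Hextam, and Norwyn, Halelm is earned (B8).
With Norwyn and Hextam, Yorxan is earned (B2).
With Norwyn and Yorxan, Mirven is earned (B6).
Halelm: reached.
Mirven: reached.
Orbven would need Mirven, Norwyn, and Corzin (B5), but Corzin is never earned.
Reached: Halelm and Mirven — 2 of the 3.

2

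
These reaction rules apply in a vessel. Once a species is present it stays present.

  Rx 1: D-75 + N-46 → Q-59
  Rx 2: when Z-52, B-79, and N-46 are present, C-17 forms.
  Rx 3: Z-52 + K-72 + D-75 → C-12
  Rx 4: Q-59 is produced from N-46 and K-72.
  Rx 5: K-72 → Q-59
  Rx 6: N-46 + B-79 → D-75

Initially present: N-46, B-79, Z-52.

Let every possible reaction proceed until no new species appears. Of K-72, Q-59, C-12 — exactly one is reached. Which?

Q-59

N-46 and B-79 present → D-75 forms (Rx 6).
D-75 and N-46 present → Q-59 forms (Rx 1).
No rule produces K-72, and it is not given. C-12 would need Z-52, K-72, and D-75 (Rx 3), but K-72 never forms.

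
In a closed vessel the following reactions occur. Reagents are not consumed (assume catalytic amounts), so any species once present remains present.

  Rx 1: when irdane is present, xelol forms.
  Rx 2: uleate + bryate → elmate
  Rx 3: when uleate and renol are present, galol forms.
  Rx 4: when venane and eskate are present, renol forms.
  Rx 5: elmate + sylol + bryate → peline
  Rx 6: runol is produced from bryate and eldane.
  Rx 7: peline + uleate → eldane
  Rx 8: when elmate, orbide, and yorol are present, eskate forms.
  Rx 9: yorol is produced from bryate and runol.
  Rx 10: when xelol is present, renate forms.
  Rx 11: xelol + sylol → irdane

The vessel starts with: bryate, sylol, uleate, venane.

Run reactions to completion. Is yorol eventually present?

uleate and bryate present → elmate forms (Rx 2).
elmate, sylol, and bryate present → peline forms (Rx 5).
peline and uleate present → eldane forms (Rx 7).
bryate and eldane present → runol forms (Rx 6).
bryate and runol present → yorol forms (Rx 9).

Yes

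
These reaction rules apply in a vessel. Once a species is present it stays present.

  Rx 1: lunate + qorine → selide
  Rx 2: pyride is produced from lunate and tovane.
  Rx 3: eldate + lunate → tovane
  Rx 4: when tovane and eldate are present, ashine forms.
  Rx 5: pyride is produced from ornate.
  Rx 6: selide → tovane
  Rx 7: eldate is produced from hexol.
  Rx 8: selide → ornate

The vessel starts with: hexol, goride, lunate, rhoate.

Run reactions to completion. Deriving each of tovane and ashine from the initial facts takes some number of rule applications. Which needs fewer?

tovane: hexol present → eldate forms (Rx 7). eldate and lunate present → tovane forms (Rx 3). [2 rule applications]
ashine: hexol present → eldate forms (Rx 7). eldate and lunate present → tovane forms (Rx 3). tovane and eldate present → ashine forms (Rx 4). [3 rule applications]
tovane needs fewer.

tovane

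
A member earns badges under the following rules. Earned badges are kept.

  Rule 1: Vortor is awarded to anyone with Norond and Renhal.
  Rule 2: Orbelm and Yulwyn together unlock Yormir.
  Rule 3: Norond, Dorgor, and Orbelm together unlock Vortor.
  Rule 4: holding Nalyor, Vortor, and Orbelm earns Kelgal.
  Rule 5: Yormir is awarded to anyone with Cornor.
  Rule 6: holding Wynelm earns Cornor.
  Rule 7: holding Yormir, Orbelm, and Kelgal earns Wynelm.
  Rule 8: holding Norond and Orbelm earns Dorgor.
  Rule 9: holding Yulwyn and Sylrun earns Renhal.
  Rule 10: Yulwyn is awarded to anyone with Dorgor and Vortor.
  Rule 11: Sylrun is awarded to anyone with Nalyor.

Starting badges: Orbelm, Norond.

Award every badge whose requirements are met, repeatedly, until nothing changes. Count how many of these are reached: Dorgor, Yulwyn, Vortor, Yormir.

4

With Norond and Orbelm, Dorgor is earned (Rule 8).
With Norond, Dorgor, and Orbelm, Vortor is earned (Rule 3).
With Dorgor and Vortor, Yulwyn is earned (Rule 10).
With Orbelm and Yulwyn, Yormir is earned (Rule 2).
Dorgor: reached.
Yulwyn: reached.
Vortor: reached.
Yormir: reached.
All 4 are reached.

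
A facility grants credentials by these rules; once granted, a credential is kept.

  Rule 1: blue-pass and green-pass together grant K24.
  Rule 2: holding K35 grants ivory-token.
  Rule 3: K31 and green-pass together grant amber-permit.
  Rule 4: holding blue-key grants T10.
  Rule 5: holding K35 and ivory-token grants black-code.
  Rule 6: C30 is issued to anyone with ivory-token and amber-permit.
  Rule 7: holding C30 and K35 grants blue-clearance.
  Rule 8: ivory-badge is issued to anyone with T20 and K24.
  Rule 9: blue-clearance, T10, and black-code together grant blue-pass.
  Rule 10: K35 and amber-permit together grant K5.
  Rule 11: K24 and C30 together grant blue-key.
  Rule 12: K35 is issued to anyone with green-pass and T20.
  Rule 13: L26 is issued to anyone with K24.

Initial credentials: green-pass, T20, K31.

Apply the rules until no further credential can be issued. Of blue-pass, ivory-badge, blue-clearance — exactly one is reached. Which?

blue-clearance

Holding green-pass and T20 grants K35 (Rule 12).
Holding K31 and green-pass grants amber-permit (Rule 3).
Holding K35 grants ivory-token (Rule 2).
Holding ivory-token and amber-permit grants C30 (Rule 6).
Holding C30 and K35 grants blue-clearance (Rule 7).
blue-pass would need blue-clearance, T10, and black-code (Rule 9), but T10 is never granted. ivory-badge would need T20 and K24 (Rule 8), but K24 is never granted.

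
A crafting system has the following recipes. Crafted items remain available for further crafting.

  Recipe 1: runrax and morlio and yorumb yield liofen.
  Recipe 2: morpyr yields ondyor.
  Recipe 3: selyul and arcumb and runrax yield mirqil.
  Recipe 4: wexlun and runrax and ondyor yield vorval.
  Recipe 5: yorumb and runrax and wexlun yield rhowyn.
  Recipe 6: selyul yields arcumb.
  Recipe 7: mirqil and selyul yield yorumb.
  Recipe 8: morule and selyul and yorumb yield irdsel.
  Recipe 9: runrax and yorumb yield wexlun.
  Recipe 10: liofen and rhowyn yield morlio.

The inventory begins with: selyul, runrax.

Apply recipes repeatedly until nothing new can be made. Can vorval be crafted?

vorval would need wexlun, runrax, and ondyor (Recipe 4), but ondyor is never obtained.

No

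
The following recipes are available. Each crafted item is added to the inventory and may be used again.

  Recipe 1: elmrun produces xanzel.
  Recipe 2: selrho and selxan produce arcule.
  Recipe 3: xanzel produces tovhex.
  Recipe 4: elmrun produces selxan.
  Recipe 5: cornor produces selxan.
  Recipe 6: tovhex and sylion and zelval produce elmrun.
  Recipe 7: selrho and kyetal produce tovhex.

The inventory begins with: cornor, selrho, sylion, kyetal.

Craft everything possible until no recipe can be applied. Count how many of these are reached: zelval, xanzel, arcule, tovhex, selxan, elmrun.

3

selrho and kyetal → tovhex (Recipe 7).
Using Recipe 5, cornor makes selxan.
Using Recipe 2, selrho and selxan make arcule.
No rule produces zelval, and it is not given.
xanzel would need elmrun (Recipe 1), but elmrun is never obtained.
arcule: reached.
tovhex: reached.
selxan: reached.
elmrun would need tovhex, sylion, and zelval (Recipe 6), but zelval is never obtained.
Reached: arcule, tovhex, and selxan — 3 of the 6.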